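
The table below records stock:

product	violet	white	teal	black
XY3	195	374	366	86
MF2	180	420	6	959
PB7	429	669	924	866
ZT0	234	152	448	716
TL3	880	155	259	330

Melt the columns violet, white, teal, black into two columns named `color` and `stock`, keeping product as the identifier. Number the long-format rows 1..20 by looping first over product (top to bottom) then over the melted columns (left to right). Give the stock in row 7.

20 rows total (5 × 4). Row 7: index ⌊(7-1)/4⌋ = 1 into product → MF2; (7-1) mod 4 = 2 into the melted columns → teal.
So row 7 is (MF2, teal, 6); stock = 6.

6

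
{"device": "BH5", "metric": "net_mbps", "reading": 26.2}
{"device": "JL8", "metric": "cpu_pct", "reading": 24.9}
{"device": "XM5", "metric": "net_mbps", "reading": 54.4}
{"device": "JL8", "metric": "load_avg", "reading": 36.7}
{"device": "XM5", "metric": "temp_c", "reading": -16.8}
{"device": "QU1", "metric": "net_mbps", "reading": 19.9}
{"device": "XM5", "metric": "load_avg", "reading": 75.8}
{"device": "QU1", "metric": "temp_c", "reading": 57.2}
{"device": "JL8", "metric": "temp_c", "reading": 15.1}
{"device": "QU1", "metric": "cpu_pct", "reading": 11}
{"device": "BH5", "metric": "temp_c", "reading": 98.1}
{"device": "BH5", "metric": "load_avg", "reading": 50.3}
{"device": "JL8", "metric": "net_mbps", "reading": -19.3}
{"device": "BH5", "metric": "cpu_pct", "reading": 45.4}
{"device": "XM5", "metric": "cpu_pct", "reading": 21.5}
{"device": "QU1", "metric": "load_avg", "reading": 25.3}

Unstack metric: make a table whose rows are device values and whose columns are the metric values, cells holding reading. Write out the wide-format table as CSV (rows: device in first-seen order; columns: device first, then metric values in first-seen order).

device,net_mbps,cpu_pct,load_avg,temp_c
BH5,26.2,45.4,50.3,98.1
JL8,-19.3,24.9,36.7,15.1
XM5,54.4,21.5,75.8,-16.8
QU1,19.9,11,25.3,57.2

Columns: device plus the 4 distinct metric values (net_mbps, cpu_pct, load_avg, temp_c).
For example, row BH5 column net_mbps takes reading=26.2 from the long row (BH5, net_mbps).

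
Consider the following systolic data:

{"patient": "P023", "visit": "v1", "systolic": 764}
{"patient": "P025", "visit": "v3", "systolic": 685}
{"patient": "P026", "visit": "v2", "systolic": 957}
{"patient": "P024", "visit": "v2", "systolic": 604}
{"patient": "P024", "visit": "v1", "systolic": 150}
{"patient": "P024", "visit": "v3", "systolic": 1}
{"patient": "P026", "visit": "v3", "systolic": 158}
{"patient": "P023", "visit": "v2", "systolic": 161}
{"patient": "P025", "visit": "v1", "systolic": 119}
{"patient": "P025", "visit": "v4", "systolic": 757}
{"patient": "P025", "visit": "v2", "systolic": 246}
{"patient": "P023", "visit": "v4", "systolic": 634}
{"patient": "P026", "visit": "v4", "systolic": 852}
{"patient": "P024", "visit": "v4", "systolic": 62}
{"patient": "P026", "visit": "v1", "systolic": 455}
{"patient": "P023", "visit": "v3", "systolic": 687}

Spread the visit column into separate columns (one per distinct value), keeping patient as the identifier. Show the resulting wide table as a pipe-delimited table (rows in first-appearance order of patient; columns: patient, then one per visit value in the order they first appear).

Columns: patient plus the 4 distinct visit values (v1, v3, v2, v4).
For example, row P023 column v1 takes systolic=764 from the long row (P023, v1).

| patient | v1 | v3 | v2 | v4 |
| P023 | 764 | 687 | 161 | 634 |
| P025 | 119 | 685 | 246 | 757 |
| P026 | 455 | 158 | 957 | 852 |
| P024 | 150 | 1 | 604 | 62 |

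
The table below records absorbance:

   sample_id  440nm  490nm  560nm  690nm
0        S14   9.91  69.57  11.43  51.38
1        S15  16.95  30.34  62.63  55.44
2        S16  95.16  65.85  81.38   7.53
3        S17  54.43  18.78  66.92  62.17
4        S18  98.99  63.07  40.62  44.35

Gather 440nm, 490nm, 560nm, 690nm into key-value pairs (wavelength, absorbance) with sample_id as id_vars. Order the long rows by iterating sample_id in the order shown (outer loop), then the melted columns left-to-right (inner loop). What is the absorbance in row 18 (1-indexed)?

63.07

20 rows total (5 × 4). Row 18: index ⌊(18-1)/4⌋ = 4 into sample_id → S18; (18-1) mod 4 = 1 into the melted columns → 490nm.
So row 18 is (S18, 490nm, 63.07); absorbance = 63.07.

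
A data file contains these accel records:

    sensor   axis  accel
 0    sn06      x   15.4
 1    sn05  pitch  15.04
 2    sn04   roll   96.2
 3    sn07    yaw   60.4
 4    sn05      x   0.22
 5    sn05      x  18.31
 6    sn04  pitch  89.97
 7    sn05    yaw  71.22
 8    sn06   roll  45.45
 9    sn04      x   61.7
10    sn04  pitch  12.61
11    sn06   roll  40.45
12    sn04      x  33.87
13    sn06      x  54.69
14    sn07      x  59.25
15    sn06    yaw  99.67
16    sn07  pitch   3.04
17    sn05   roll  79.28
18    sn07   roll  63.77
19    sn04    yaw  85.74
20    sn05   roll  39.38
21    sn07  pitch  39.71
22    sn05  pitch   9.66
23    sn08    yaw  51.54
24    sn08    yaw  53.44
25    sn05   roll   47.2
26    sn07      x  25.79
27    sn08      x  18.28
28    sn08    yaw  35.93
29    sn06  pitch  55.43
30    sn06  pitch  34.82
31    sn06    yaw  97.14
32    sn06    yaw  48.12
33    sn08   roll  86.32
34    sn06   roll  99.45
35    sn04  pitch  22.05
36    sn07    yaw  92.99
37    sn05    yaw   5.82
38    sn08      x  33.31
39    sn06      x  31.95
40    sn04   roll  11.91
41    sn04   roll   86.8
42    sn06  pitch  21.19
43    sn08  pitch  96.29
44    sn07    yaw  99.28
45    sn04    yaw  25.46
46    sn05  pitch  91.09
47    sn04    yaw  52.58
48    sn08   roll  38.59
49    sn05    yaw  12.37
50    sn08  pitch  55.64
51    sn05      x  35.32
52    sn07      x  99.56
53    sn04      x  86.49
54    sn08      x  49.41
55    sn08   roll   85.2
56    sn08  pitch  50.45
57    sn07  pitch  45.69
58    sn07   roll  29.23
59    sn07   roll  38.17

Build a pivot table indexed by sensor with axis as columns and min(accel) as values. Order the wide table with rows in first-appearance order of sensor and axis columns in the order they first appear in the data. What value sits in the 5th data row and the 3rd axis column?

With rows in first-appearance order of sensor, row 5 is sensor=sn08. axis columns in first-appearance order: x, pitch, roll, yaw; column 3 is roll.
Long rows with sensor=sn08, axis=roll: min(86.32, 38.59, 85.2) = 38.59.

38.59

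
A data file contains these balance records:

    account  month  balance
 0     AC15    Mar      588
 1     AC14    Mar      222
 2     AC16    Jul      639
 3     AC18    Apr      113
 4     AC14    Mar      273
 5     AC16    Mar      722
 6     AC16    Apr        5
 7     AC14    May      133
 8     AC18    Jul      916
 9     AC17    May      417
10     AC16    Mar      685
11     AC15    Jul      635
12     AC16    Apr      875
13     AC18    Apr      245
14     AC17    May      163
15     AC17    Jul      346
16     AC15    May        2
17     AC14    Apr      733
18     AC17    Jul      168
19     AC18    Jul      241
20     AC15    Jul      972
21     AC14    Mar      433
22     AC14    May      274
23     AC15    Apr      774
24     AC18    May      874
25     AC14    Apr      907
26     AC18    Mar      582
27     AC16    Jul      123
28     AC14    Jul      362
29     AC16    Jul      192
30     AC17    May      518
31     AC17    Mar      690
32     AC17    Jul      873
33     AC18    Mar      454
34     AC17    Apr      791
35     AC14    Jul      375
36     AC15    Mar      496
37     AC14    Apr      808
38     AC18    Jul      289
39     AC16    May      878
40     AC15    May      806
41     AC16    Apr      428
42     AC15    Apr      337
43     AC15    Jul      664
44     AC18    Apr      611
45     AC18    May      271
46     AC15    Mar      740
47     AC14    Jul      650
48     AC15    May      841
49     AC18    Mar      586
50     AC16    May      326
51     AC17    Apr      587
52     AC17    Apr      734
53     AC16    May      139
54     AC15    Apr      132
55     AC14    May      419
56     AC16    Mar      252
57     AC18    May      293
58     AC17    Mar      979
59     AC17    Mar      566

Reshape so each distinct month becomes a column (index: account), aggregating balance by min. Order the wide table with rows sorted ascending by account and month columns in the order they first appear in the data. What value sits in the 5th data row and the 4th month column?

With rows sorted ascending by account, row 5 is account=AC18. month columns in first-appearance order: Mar, Jul, Apr, May; column 4 is May.
Long rows with account=AC18, month=May: min(874, 271, 293) = 271.

271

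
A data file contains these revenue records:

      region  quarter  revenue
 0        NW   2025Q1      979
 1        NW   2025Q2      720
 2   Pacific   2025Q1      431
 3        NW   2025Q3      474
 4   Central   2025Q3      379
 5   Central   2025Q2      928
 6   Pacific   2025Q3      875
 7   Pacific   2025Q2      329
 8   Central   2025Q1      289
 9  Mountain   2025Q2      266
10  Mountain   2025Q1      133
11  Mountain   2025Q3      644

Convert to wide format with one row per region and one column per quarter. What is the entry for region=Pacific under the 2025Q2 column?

329

Wide layout: rows indexed by region, columns are the 3 distinct quarter values (2025Q1, 2025Q2, 2025Q3).
Cell (region=Pacific, quarter=2025Q2) draws from the long row where region=Pacific and quarter=2025Q2, which has revenue=329.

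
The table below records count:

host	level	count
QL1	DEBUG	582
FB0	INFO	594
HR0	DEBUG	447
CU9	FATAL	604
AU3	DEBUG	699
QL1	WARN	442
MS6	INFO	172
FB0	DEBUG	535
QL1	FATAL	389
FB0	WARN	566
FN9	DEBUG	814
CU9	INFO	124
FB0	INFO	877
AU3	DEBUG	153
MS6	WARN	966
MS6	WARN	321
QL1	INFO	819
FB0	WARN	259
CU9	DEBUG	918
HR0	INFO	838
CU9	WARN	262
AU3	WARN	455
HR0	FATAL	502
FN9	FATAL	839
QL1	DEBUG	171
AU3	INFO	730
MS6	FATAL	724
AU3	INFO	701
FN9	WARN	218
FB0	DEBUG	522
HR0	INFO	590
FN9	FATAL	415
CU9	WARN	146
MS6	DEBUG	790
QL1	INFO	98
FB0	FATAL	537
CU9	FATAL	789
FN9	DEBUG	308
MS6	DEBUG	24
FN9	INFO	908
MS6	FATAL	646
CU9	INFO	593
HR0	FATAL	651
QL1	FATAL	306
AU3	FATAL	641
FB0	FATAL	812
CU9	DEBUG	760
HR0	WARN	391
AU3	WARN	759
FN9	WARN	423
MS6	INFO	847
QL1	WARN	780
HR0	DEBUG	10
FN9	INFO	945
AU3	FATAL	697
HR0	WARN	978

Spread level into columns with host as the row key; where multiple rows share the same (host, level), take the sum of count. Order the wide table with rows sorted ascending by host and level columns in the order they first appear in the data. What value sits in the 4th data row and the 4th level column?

641

With rows sorted ascending by host, row 4 is host=FN9. level columns in first-appearance order: DEBUG, INFO, FATAL, WARN; column 4 is WARN.
Long rows with host=FN9, level=WARN: 218 + 423 = 641.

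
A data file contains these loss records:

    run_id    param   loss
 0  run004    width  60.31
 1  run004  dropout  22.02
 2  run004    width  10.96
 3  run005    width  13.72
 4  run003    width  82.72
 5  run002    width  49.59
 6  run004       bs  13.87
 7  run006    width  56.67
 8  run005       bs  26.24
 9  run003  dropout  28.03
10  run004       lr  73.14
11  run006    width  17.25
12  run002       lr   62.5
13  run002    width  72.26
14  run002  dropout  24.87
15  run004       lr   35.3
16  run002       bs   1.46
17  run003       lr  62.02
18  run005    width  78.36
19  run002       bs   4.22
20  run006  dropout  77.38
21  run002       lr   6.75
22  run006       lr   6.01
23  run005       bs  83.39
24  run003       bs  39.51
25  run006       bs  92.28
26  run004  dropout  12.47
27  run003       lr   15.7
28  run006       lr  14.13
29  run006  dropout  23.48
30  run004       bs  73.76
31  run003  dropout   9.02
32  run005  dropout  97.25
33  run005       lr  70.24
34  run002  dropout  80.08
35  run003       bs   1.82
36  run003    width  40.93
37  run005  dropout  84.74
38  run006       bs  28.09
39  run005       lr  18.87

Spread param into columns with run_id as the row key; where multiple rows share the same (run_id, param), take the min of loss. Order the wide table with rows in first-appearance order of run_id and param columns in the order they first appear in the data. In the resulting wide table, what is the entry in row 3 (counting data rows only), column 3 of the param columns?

1.82

With rows in first-appearance order of run_id, row 3 is run_id=run003. param columns in first-appearance order: width, dropout, bs, lr; column 3 is bs.
Long rows with run_id=run003, param=bs: min(39.51, 1.82) = 1.82.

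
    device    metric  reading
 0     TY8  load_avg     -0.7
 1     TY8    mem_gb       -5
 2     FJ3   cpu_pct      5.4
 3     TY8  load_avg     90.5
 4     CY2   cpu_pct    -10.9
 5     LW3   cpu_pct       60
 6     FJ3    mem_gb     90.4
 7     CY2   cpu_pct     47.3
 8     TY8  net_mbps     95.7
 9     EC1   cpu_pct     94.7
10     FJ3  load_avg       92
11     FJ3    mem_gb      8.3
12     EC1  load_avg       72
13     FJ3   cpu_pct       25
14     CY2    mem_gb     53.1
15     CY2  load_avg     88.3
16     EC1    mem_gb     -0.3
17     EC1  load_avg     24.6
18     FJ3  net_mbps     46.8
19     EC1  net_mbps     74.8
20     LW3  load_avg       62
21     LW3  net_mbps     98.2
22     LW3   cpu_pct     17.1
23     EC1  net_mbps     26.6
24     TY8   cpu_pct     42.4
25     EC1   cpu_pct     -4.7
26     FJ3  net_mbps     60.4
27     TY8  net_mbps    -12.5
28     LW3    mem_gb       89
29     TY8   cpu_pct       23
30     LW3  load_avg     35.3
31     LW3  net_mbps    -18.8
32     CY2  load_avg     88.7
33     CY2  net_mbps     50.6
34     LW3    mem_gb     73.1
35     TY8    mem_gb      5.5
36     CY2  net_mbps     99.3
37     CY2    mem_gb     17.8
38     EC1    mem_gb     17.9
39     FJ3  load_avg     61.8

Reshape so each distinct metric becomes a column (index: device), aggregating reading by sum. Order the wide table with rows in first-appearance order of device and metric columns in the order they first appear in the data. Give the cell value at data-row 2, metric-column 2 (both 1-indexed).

With rows in first-appearance order of device, row 2 is device=FJ3. metric columns in first-appearance order: load_avg, mem_gb, cpu_pct, net_mbps; column 2 is mem_gb.
Long rows with device=FJ3, metric=mem_gb: 90.4 + 8.3 = 98.7.

98.7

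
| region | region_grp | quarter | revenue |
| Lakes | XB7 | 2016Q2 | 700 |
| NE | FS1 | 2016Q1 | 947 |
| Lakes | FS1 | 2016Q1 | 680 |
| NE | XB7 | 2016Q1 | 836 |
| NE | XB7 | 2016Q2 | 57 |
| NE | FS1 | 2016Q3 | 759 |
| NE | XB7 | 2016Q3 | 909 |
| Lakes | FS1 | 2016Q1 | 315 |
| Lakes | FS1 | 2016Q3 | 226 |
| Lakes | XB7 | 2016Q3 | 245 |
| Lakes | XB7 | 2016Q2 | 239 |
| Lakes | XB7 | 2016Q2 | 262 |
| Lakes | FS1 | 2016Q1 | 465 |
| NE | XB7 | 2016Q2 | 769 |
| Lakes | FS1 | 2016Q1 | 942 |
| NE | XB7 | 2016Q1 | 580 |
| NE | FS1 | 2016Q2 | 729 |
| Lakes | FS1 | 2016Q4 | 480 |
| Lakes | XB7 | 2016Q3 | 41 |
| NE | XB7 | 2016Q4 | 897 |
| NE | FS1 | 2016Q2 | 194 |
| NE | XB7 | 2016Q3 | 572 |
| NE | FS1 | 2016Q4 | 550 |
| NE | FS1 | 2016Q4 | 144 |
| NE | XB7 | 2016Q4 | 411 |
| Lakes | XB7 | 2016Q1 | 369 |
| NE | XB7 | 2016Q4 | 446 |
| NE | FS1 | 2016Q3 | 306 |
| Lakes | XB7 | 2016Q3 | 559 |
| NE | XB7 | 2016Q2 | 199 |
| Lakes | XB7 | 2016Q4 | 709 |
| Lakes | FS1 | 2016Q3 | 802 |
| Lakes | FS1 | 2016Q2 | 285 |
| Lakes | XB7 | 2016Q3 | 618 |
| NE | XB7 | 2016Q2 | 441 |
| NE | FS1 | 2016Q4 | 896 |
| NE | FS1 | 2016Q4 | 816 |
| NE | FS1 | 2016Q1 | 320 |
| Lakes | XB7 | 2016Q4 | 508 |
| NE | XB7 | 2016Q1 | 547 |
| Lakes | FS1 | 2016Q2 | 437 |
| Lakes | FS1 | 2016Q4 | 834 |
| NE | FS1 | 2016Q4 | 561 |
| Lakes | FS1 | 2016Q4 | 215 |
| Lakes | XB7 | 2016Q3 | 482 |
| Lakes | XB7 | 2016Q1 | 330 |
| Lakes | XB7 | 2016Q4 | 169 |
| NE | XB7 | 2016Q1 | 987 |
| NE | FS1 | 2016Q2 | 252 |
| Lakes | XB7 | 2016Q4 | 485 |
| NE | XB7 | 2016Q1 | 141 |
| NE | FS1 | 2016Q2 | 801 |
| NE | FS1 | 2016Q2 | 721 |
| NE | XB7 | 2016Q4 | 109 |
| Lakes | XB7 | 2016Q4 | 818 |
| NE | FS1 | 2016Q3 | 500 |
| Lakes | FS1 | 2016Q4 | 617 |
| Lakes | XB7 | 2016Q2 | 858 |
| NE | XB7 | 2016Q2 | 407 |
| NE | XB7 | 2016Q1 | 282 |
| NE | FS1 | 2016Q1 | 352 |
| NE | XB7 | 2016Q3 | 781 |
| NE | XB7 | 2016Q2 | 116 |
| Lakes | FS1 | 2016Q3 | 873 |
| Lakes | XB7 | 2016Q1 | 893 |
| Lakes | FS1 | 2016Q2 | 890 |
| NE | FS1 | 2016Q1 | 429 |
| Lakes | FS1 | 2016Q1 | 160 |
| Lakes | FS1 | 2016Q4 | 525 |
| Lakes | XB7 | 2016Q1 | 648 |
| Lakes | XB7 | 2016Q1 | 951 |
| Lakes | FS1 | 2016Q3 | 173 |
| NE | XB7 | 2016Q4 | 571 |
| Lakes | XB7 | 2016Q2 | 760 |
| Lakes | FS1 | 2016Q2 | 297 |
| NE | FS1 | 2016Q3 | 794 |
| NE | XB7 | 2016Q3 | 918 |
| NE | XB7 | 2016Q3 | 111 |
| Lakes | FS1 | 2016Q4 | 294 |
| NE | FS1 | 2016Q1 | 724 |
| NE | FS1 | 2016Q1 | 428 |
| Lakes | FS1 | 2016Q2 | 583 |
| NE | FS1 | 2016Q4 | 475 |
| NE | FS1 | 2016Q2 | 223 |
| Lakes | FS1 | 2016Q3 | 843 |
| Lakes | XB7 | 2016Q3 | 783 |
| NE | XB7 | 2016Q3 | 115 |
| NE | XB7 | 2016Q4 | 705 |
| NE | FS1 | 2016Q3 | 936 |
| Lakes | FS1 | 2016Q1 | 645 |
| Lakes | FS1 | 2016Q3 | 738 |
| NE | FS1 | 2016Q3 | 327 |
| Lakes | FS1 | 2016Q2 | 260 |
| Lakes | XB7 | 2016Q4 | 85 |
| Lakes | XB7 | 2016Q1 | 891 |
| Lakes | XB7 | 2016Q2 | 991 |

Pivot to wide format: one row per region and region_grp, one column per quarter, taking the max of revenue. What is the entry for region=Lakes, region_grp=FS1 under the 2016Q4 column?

834

Rows with region=Lakes, region_grp=FS1 and quarter=2016Q4: revenue values are 480, 834, 215, 617, 525, 294.
max(480, 834, 215, 617, 525, 294) = 834.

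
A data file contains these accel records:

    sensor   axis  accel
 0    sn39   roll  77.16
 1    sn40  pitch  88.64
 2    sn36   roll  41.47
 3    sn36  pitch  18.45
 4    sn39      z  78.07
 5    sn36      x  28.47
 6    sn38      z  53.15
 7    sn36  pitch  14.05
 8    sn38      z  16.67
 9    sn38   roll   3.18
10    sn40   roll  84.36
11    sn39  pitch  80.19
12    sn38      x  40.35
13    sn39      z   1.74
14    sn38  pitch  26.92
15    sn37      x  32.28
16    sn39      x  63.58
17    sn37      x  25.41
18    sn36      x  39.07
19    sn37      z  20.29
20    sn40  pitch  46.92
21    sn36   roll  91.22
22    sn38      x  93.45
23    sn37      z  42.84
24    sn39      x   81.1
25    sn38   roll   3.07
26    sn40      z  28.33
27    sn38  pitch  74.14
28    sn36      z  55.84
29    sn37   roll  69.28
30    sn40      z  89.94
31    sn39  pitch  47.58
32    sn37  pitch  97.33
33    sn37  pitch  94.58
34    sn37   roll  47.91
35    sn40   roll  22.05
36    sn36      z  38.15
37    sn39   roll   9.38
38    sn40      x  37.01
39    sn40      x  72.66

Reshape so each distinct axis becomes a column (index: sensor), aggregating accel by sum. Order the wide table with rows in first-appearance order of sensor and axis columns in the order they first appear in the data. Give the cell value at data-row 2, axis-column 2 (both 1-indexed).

135.56

With rows in first-appearance order of sensor, row 2 is sensor=sn40. axis columns in first-appearance order: roll, pitch, z, x; column 2 is pitch.
Long rows with sensor=sn40, axis=pitch: 88.64 + 46.92 = 135.56.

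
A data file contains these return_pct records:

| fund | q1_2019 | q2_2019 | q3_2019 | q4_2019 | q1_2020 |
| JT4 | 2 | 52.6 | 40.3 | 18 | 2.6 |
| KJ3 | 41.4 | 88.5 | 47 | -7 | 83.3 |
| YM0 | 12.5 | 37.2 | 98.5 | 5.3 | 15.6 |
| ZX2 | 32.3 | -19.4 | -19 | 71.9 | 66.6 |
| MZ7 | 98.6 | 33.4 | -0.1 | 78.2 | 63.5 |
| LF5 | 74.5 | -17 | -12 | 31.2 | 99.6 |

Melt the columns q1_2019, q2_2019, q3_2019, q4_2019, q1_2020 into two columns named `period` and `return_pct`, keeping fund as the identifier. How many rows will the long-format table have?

30

6 fund values × 5 melted columns = 30 rows.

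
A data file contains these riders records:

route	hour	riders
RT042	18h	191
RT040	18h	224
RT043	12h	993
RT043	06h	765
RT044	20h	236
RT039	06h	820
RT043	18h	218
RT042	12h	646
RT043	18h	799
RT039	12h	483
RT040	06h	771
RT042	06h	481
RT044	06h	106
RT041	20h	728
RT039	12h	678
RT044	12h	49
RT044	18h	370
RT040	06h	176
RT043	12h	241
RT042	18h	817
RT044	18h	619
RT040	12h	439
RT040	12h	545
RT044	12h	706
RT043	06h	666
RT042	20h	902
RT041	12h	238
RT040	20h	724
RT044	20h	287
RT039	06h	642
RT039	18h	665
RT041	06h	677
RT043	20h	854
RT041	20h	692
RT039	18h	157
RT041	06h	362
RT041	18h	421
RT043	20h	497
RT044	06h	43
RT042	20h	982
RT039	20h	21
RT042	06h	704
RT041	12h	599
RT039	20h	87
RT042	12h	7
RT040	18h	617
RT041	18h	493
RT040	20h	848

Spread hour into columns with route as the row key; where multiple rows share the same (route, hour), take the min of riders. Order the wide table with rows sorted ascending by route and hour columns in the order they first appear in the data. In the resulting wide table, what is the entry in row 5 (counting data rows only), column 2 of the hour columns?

With rows sorted ascending by route, row 5 is route=RT043. hour columns in first-appearance order: 18h, 12h, 06h, 20h; column 2 is 12h.
Long rows with route=RT043, hour=12h: min(993, 241) = 241.

241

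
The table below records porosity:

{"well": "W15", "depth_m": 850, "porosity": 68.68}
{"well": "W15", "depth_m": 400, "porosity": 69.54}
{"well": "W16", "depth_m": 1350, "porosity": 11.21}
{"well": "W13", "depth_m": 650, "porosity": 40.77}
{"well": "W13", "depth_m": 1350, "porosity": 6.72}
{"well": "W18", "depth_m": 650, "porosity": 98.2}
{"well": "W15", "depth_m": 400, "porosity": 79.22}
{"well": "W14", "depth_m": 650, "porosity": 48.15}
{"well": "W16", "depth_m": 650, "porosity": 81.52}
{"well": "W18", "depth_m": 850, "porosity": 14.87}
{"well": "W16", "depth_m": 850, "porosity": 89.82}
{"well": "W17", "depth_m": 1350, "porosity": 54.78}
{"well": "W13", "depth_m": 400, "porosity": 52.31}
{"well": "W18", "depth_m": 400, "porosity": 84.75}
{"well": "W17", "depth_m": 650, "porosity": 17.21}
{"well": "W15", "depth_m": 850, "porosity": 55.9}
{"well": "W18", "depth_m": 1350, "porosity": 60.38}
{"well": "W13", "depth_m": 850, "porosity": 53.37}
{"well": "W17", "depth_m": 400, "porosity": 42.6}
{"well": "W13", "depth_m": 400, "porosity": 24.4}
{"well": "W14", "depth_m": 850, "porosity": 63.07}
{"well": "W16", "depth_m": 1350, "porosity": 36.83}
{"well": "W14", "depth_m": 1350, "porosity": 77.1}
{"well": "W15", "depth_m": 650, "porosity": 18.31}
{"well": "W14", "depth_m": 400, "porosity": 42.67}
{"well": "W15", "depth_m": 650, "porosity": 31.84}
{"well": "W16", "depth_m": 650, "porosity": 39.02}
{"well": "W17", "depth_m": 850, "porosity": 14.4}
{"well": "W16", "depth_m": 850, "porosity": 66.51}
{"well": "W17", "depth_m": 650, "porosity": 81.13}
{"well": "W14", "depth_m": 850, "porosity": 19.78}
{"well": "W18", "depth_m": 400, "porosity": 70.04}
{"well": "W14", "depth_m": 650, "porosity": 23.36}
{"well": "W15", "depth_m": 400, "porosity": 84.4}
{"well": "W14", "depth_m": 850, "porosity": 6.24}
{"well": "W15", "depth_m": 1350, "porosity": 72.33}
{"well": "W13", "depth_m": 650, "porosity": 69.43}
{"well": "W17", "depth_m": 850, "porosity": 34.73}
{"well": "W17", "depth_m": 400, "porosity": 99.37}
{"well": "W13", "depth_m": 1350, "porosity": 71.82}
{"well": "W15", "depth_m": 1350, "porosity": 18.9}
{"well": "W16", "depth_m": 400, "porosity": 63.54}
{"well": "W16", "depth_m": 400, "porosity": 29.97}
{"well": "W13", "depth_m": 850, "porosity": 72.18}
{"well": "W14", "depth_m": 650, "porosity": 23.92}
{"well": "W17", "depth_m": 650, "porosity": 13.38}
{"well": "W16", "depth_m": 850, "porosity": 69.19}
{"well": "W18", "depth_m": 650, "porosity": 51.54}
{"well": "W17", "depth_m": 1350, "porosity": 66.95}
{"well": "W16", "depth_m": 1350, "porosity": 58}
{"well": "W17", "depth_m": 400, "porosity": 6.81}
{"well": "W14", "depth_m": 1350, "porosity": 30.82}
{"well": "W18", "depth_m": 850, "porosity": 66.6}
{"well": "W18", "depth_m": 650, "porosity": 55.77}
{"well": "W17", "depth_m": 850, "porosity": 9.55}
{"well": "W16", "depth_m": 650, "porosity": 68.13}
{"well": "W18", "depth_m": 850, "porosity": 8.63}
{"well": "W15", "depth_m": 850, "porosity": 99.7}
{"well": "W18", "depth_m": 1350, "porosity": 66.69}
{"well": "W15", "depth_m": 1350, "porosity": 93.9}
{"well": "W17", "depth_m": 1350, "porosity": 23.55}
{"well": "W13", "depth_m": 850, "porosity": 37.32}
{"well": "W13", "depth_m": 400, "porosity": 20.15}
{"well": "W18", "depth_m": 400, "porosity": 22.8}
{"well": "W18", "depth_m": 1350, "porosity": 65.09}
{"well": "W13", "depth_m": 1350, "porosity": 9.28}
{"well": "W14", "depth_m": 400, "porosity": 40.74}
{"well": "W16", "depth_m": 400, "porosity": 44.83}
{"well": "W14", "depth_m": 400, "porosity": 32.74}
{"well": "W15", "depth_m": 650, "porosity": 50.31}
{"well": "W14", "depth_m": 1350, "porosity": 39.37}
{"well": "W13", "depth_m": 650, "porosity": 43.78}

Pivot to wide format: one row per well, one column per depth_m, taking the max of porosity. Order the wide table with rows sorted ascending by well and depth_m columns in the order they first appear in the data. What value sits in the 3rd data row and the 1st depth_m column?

99.7

With rows sorted ascending by well, row 3 is well=W15. depth_m columns in first-appearance order: 850, 400, 1350, 650; column 1 is 850.
Long rows with well=W15, depth_m=850: max(68.68, 55.9, 99.7) = 99.7.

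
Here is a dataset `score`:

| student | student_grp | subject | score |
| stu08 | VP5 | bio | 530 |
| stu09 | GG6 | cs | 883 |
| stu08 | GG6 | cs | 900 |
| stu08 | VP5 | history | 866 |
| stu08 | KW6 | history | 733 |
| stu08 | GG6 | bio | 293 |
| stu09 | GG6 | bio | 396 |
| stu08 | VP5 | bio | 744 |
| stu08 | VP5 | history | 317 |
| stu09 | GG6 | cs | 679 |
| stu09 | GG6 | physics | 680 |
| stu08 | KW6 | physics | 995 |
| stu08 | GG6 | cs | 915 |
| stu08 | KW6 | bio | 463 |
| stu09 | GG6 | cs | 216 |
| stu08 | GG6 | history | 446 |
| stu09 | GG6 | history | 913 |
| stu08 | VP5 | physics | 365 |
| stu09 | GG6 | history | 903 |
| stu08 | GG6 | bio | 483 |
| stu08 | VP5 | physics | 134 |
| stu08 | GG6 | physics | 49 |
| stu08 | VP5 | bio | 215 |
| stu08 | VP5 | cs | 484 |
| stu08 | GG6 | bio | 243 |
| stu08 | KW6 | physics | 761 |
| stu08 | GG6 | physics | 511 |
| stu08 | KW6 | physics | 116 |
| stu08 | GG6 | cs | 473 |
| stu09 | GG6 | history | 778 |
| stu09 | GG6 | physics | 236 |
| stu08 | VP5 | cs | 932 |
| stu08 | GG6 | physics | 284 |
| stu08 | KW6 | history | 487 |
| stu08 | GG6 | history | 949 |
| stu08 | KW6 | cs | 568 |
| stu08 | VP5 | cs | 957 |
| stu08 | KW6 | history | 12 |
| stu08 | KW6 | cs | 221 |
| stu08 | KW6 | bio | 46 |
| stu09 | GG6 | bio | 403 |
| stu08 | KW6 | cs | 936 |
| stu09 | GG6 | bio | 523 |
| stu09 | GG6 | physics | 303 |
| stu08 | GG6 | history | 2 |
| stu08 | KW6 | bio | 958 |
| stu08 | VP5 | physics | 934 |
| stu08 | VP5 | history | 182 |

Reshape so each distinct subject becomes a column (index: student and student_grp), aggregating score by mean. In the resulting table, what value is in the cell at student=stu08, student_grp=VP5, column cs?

791

Rows with student=stu08, student_grp=VP5 and subject=cs: score values are 484, 932, 957.
(484 + 932 + 957) / 3 = 791.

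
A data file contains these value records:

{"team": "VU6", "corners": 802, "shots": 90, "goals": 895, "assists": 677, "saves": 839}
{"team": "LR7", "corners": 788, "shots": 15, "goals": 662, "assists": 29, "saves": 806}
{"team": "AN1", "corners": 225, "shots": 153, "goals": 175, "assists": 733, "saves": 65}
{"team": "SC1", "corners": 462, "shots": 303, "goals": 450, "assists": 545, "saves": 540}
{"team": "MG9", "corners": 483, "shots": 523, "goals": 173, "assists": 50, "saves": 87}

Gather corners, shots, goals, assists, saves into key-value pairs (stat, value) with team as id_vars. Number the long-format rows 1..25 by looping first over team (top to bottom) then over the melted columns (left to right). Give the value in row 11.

25 rows total (5 × 5). Row 11: index ⌊(11-1)/5⌋ = 2 into team → AN1; (11-1) mod 5 = 0 into the melted columns → corners.
So row 11 is (AN1, corners, 225); value = 225.

225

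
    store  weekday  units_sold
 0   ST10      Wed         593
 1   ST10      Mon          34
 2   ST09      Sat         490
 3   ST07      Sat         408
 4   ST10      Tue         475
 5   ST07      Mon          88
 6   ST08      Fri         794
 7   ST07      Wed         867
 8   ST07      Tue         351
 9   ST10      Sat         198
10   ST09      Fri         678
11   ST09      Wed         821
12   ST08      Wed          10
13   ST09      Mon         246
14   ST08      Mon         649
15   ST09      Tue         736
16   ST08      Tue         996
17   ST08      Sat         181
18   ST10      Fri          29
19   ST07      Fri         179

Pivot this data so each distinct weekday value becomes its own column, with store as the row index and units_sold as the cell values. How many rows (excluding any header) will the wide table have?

4

4 distinct store values → 4 rows.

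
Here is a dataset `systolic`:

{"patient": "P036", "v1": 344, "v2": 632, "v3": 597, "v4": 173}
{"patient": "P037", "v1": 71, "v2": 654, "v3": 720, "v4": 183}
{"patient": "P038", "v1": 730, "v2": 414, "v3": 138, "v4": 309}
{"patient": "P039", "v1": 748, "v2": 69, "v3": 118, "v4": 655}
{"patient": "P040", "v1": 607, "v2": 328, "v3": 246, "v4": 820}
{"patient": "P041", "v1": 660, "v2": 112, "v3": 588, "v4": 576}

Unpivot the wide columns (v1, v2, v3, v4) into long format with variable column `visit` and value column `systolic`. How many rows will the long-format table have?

6 patient values × 4 melted columns = 24 rows.

24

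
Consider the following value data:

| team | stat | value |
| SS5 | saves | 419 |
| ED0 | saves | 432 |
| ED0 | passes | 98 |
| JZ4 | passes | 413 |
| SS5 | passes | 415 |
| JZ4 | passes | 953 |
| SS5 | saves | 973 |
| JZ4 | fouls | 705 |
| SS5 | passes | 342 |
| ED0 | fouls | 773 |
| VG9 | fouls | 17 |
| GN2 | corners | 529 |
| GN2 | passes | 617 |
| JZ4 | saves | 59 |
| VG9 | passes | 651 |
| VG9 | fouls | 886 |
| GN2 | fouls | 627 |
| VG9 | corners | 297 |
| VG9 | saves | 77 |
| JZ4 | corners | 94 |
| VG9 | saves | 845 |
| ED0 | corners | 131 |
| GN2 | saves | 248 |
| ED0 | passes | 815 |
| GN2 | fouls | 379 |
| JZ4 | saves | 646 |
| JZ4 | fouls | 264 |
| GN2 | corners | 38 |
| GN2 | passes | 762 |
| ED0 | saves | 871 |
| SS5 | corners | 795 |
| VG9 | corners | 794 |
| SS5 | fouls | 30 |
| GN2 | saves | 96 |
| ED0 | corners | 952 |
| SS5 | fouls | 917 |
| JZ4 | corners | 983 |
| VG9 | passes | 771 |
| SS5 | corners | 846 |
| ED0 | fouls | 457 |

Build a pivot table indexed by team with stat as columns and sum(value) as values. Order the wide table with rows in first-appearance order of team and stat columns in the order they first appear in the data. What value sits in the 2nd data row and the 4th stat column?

With rows in first-appearance order of team, row 2 is team=ED0. stat columns in first-appearance order: saves, passes, fouls, corners; column 4 is corners.
Long rows with team=ED0, stat=corners: 131 + 952 = 1083.

1083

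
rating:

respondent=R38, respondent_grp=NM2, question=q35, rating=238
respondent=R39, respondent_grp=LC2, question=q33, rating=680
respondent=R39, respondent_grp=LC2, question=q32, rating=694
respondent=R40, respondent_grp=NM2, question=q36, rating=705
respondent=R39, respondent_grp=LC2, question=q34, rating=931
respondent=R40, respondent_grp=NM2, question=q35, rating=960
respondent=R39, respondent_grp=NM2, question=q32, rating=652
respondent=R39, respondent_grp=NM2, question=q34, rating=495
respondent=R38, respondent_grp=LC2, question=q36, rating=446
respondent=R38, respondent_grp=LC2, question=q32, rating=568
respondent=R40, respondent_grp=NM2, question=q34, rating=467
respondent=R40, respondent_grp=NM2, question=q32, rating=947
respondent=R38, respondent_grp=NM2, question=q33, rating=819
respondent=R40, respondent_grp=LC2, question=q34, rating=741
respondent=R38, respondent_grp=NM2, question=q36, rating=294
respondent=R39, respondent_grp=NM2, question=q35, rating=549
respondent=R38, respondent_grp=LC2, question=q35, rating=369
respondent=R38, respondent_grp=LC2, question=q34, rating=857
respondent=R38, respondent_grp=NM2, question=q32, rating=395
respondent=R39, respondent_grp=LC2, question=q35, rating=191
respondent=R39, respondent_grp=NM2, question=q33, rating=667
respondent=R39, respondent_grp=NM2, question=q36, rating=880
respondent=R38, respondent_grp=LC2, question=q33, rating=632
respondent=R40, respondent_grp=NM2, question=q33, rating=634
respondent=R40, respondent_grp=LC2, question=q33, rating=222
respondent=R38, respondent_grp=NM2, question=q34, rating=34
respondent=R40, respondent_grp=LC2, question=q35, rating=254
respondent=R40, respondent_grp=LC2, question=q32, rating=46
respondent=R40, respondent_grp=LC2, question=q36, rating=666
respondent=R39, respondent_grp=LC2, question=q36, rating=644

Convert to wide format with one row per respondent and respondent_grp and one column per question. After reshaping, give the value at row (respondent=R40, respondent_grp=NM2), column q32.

947

Wide layout: rows indexed by respondent and respondent_grp, columns are the 5 distinct question values (q35, q33, q32, q36, q34).
Cell (respondent=R40, respondent_grp=NM2, question=q32) draws from the long row where respondent=R40, respondent_grp=NM2 and question=q32, which has rating=947.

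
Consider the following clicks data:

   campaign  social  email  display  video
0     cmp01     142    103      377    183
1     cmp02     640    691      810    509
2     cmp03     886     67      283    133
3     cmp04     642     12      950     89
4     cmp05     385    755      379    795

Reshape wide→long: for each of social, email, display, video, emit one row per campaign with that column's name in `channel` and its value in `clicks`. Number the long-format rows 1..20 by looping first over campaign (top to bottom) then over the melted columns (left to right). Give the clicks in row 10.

20 rows total (5 × 4). Row 10: index ⌊(10-1)/4⌋ = 2 into campaign → cmp03; (10-1) mod 4 = 1 into the melted columns → email.
So row 10 is (cmp03, email, 67); clicks = 67.

67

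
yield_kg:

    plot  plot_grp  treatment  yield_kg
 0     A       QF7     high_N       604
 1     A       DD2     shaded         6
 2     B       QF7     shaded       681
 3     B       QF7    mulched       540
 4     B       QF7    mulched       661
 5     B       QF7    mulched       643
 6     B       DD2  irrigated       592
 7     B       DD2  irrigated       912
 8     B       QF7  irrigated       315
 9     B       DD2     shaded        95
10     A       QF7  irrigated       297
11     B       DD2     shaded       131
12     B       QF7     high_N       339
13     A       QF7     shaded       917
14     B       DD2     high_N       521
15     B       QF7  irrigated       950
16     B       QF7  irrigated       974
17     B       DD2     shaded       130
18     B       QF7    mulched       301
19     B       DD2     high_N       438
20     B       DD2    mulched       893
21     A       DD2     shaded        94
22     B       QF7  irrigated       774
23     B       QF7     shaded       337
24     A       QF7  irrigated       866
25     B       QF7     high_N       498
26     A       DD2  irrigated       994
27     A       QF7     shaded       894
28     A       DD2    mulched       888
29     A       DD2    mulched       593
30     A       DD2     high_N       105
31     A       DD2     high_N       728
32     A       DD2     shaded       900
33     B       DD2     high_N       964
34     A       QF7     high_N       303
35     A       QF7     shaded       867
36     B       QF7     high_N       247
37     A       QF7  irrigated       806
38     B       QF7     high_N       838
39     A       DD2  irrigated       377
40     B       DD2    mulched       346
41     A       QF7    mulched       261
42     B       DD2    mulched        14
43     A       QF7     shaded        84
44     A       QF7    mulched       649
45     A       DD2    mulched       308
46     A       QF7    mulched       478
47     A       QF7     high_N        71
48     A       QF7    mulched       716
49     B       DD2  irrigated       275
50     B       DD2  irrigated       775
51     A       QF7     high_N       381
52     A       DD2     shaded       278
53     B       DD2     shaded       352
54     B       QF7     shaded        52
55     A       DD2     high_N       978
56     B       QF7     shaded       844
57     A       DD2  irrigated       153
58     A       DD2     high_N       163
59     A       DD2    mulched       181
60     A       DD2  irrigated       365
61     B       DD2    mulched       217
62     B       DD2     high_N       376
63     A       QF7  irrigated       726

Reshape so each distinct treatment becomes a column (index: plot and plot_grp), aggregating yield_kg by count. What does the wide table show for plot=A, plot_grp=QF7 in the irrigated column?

Rows with plot=A, plot_grp=QF7 and treatment=irrigated: yield_kg values are 297, 866, 806, 726.
4 rows match — count = 4.

4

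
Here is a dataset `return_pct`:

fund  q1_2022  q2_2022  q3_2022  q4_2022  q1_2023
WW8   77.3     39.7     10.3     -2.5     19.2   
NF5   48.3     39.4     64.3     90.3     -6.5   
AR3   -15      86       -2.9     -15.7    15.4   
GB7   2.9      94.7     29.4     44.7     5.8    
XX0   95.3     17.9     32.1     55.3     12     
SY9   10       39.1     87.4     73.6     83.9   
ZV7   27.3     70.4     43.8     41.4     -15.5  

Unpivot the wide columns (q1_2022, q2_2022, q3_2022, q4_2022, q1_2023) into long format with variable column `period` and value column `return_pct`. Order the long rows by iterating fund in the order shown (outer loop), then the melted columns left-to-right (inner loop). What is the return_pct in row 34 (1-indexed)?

35 rows total (7 × 5). Row 34: index ⌊(34-1)/5⌋ = 6 into fund → ZV7; (34-1) mod 5 = 3 into the melted columns → q4_2022.
So row 34 is (ZV7, q4_2022, 41.4); return_pct = 41.4.

41.4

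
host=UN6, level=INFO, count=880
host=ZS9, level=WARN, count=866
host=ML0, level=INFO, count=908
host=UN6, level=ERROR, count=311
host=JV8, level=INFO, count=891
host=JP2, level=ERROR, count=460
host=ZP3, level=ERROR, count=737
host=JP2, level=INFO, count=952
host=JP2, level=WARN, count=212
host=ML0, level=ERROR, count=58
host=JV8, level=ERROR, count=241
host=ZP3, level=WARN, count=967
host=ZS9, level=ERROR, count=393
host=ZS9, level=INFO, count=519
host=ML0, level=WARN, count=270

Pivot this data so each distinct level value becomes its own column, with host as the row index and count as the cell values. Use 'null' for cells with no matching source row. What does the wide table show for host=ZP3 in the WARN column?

967

The long row with host=ZP3, level=WARN has count=967.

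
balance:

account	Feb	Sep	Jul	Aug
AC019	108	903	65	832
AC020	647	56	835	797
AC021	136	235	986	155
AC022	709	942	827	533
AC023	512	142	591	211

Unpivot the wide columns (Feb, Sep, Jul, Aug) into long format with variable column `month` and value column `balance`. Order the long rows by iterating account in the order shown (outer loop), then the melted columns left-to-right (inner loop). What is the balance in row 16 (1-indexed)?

20 rows total (5 × 4). Row 16: index ⌊(16-1)/4⌋ = 3 into account → AC022; (16-1) mod 4 = 3 into the melted columns → Aug.
So row 16 is (AC022, Aug, 533); balance = 533.

533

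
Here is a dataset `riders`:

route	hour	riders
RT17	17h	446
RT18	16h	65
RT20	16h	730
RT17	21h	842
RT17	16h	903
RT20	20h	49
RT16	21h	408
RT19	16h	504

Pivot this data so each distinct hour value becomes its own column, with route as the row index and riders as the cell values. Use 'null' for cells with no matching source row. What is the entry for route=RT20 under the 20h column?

The long row with route=RT20, hour=20h has riders=49.

49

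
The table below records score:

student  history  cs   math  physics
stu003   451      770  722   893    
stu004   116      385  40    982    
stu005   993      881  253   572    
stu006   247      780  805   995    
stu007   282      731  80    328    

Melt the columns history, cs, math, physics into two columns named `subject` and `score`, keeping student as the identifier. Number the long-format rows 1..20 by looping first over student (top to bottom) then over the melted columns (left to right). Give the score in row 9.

20 rows total (5 × 4). Row 9: index ⌊(9-1)/4⌋ = 2 into student → stu005; (9-1) mod 4 = 0 into the melted columns → history.
So row 9 is (stu005, history, 993); score = 993.

993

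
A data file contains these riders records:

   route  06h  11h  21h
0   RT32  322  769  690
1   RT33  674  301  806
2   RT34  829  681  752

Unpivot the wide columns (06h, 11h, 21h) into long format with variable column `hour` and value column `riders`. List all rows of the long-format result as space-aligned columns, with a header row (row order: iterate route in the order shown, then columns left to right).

Each (route, column) pair becomes one row: 3 × 3 = 9 rows.
For example, (RT32, 06h) → riders=322.

route  hour  riders
RT32   06h   322   
RT32   11h   769   
RT32   21h   690   
RT33   06h   674   
RT33   11h   301   
RT33   21h   806   
RT34   06h   829   
RT34   11h   681   
RT34   21h   752   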